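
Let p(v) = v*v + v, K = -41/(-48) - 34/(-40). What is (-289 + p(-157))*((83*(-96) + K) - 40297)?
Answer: -280347971773/240 ≈ -1.1681e+9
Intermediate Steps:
K = 409/240 (K = -41*(-1/48) - 34*(-1/40) = 41/48 + 17/20 = 409/240 ≈ 1.7042)
p(v) = v + v² (p(v) = v² + v = v + v²)
(-289 + p(-157))*((83*(-96) + K) - 40297) = (-289 - 157*(1 - 157))*((83*(-96) + 409/240) - 40297) = (-289 - 157*(-156))*((-7968 + 409/240) - 40297) = (-289 + 24492)*(-1911911/240 - 40297) = 24203*(-11583191/240) = -280347971773/240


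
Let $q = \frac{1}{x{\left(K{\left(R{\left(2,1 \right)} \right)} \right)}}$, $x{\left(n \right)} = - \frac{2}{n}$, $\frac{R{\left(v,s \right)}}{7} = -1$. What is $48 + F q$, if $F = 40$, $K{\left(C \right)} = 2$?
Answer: $8$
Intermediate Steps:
$R{\left(v,s \right)} = -7$ ($R{\left(v,s \right)} = 7 \left(-1\right) = -7$)
$q = -1$ ($q = \frac{1}{\left(-2\right) \frac{1}{2}} = \frac{1}{-1} = -1$)
$48 + F q = 48 + 40 \left(-1\right) = 48 - 40 = 8$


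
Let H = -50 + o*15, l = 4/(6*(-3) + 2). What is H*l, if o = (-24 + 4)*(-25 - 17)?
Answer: -6275/2 ≈ -3137.5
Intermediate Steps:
o = 840 (o = -20*(-42) = 840)
l = -1/4 (l = 4/(-18 + 2) = 4/(-16) = 4*(-1/16) = -1/4 ≈ -0.25000)
H = 12550 (H = -50 + 840*15 = -50 + 12600 = 12550)
H*l = 12550*(-1/4) = -6275/2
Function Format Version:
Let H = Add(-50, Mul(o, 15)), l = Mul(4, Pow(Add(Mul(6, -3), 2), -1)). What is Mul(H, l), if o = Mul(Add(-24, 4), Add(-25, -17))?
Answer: Rational(-6275, 2) ≈ -3137.5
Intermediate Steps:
o = 840 (o = Mul(-20, -42) = 840)
l = Rational(-1, 4) (l = Mul(4, Pow(Add(-18, 2), -1)) = Mul(4, Pow(-16, -1)) = Mul(4, Rational(-1, 16)) = Rational(-1, 4) ≈ -0.25000)
H = 12550 (H = Add(-50, Mul(840, 15)) = Add(-50, 12600) = 12550)
Mul(H, l) = Mul(12550, Rational(-1, 4)) = Rational(-6275, 2)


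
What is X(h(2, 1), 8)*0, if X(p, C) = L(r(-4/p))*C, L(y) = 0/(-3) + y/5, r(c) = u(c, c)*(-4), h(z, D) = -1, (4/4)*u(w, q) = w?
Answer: 0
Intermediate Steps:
u(w, q) = w
r(c) = -4*c (r(c) = c*(-4) = -4*c)
L(y) = y/5 (L(y) = 0*(-⅓) + y*(⅕) = 0 + y/5 = y/5)
X(p, C) = 16*C/(5*p) (X(p, C) = ((-(-16)/p)/5)*C = ((16/p)/5)*C = (16/(5*p))*C = 16*C/(5*p))
X(h(2, 1), 8)*0 = ((16/5)*8/(-1))*0 = ((16/5)*8*(-1))*0 = -128/5*0 = 0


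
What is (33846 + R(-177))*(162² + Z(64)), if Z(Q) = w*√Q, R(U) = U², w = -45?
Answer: 1686989700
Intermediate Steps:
Z(Q) = -45*√Q
(33846 + R(-177))*(162² + Z(64)) = (33846 + (-177)²)*(162² - 45*√64) = (33846 + 31329)*(26244 - 45*8) = 65175*(26244 - 360) = 65175*25884 = 1686989700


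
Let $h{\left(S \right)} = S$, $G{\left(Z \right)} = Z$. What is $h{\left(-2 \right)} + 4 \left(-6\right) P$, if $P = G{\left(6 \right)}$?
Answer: $-146$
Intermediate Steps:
$P = 6$
$h{\left(-2 \right)} + 4 \left(-6\right) P = -2 + 4 \left(-6\right) 6 = -2 - 144 = -146$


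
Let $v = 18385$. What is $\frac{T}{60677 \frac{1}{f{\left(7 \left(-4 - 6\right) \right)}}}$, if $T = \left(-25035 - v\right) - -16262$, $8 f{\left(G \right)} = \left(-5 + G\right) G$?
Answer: $- \frac{35644875}{121354} \approx -293.73$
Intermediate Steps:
$f{\left(G \right)} = \frac{G \left(-5 + G\right)}{8}$ ($f{\left(G \right)} = \frac{\left(-5 + G\right) G}{8} = \frac{G \left(-5 + G\right)}{8}$)
$T = -27158$ ($T = \left(-25035 - 18385\right) - -16262 = \left(-25035 - 18385\right) + 16262 = -43420 + 16262 = -27158$)
$\frac{T}{60677 \frac{1}{f{\left(7 \left(-4 - 6\right) \right)}}} = - \frac{27158}{60677 \frac{1}{\frac{1}{8} \cdot 7 \left(-4 - 6\right) \left(-5 + 7 \left(-4 - 6\right)\right)}} = - \frac{27158}{60677 \frac{1}{\frac{1}{8} \cdot 7 \left(-10\right) \left(-5 + 7 \left(-10\right)\right)}} = - \frac{27158}{60677 \frac{1}{\frac{1}{8} \left(-70\right) \left(-5 - 70\right)}} = - \frac{27158}{60677 \frac{1}{\frac{1}{8} \left(-70\right) \left(-75\right)}} = - \frac{27158}{60677 \frac{1}{\frac{2625}{4}}} = - \frac{27158}{60677 \cdot \frac{4}{2625}} = - \frac{27158}{\frac{242708}{2625}} = \left(-27158\right) \frac{2625}{242708} = - \frac{35644875}{121354}$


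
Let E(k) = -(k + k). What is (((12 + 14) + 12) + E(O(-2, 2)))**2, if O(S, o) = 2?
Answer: 1156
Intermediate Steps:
E(k) = -2*k
(((12 + 14) + 12) + E(O(-2, 2)))**2 = (((12 + 14) + 12) - 2*2)**2 = ((26 + 12) - 4)**2 = (38 - 4)**2 = 34**2 = 1156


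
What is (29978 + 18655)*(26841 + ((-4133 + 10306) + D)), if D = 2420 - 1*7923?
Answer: 1337942463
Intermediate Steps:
D = -5503 (D = 2420 - 7923 = -5503)
(29978 + 18655)*(26841 + ((-4133 + 10306) + D)) = (29978 + 18655)*(26841 + ((-4133 + 10306) - 5503)) = 48633*(26841 + (6173 - 5503)) = 48633*(26841 + 670) = 48633*27511 = 1337942463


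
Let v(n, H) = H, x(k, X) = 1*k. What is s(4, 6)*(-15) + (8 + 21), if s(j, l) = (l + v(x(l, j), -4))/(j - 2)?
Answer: 14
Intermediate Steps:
x(k, X) = k
s(j, l) = (-4 + l)/(-2 + j) (s(j, l) = (l - 4)/(j - 2) = (-4 + l)/(-2 + j))
s(4, 6)*(-15) + (8 + 21) = ((-4 + 6)/(-2 + 4))*(-15) + (8 + 21) = (2/2)*(-15) + 29 = ((½)*2)*(-15) + 29 = 1*(-15) + 29 = -15 + 29 = 14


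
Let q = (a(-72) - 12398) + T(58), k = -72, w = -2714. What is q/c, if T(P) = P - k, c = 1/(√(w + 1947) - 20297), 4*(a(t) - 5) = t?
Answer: 249267457 - 12281*I*√767 ≈ 2.4927e+8 - 3.4012e+5*I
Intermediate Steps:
a(t) = 5 + t/4
c = 1/(-20297 + I*√767) (c = 1/(√(-2714 + 1947) - 20297) = 1/(√(-767) - 20297) = 1/(I*√767 - 20297) = 1/(-20297 + I*√767) ≈ -4.9268e-5 - 6.723e-8*I)
T(P) = 72 + P (T(P) = P - 1*(-72) = P + 72 = 72 + P)
q = -12281 (q = ((5 + (¼)*(-72)) - 12398) + (72 + 58) = ((5 - 18) - 12398) + 130 = (-13 - 12398) + 130 = -12411 + 130 = -12281)
q/c = -12281/(-20297/411968976 - I*√767/411968976)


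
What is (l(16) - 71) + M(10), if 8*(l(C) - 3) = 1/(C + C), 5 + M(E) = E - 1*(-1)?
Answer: -15871/256 ≈ -61.996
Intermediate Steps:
M(E) = -4 + E (M(E) = -5 + (E - 1*(-1)) = -5 + (E + 1) = -5 + (1 + E) = -4 + E)
l(C) = 3 + 1/(16*C) (l(C) = 3 + 1/(8*(C + C)) = 3 + 1/(8*((2*C))) = 3 + (1/(2*C))/8 = 3 + 1/(16*C))
(l(16) - 71) + M(10) = ((3 + (1/16)/16) - 71) + (-4 + 10) = ((3 + (1/16)*(1/16)) - 71) + 6 = ((3 + 1/256) - 71) + 6 = (769/256 - 71) + 6 = -17407/256 + 6 = -15871/256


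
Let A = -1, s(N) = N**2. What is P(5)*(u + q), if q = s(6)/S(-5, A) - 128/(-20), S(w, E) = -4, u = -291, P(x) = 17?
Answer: -24956/5 ≈ -4991.2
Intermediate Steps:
q = -13/5 (q = 6**2/(-4) - 128/(-20) = 36*(-1/4) - 128*(-1/20) = -9 + 32/5 = -13/5 ≈ -2.6000)
P(5)*(u + q) = 17*(-291 - 13/5) = 17*(-1468/5) = -24956/5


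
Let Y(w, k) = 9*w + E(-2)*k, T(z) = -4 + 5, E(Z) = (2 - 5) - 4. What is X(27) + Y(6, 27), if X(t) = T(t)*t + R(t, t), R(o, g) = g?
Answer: -81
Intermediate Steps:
E(Z) = -7 (E(Z) = -3 - 4 = -7)
T(z) = 1
Y(w, k) = -7*k + 9*w (Y(w, k) = 9*w - 7*k = -7*k + 9*w)
X(t) = 2*t (X(t) = 1*t + t = t + t = 2*t)
X(27) + Y(6, 27) = 2*27 + (-7*27 + 9*6) = 54 + (-189 + 54) = 54 - 135 = -81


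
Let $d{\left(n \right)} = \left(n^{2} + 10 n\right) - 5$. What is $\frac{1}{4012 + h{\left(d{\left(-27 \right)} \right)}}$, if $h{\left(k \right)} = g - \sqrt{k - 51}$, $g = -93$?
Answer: $\frac{3919}{15358158} + \frac{\sqrt{403}}{15358158} \approx 0.00025648$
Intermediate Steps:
$d{\left(n \right)} = -5 + n^{2} + 10 n$
$h{\left(k \right)} = -93 - \sqrt{-51 + k}$ ($h{\left(k \right)} = -93 - \sqrt{k - 51} = -93 - \sqrt{-51 + k}$)
$\frac{1}{4012 + h{\left(d{\left(-27 \right)} \right)}} = \frac{1}{4012 - \left(93 + \sqrt{-51 + \left(-5 + \left(-27\right)^{2} + 10 \left(-27\right)\right)}\right)} = \frac{1}{4012 - \left(93 + \sqrt{-51 - -454}\right)} = \frac{1}{4012 - \left(93 + \sqrt{-51 + 454}\right)} = \frac{1}{4012 - \left(93 + \sqrt{403}\right)} = \frac{1}{3919 - \sqrt{403}}$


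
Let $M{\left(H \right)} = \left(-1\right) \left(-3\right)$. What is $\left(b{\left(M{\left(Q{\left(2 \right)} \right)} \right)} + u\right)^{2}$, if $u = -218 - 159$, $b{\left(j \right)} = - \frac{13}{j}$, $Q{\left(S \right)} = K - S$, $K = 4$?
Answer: $\frac{1308736}{9} \approx 1.4542 \cdot 10^{5}$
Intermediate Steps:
$Q{\left(S \right)} = 4 - S$
$M{\left(H \right)} = 3$
$u = -377$ ($u = -218 - 159 = -377$)
$\left(b{\left(M{\left(Q{\left(2 \right)} \right)} \right)} + u\right)^{2} = \left(- \frac{13}{3} - 377\right)^{2} = \left(- \frac{1144}{3}\right)^{2} = \frac{1308736}{9}$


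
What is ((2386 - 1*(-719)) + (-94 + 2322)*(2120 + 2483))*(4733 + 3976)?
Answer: 89342051601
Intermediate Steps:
((2386 - 1*(-719)) + (-94 + 2322)*(2120 + 2483))*(4733 + 3976) = ((2386 + 719) + 2228*4603)*8709 = (3105 + 10255484)*8709 = 10258589*8709 = 89342051601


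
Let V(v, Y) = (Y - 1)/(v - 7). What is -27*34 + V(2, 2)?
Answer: -4591/5 ≈ -918.20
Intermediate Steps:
V(v, Y) = (-1 + Y)/(-7 + v)
-27*34 + V(2, 2) = -27*34 + (-1 + 2)/(-7 + 2) = -918 + 1/(-5) = -918 - ⅕*1 = -918 - ⅕ = -4591/5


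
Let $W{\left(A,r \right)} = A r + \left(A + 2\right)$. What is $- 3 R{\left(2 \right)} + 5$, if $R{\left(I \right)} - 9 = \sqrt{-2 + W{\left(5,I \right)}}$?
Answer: $-22 - 3 \sqrt{15} \approx -33.619$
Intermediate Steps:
$W{\left(A,r \right)} = 2 + A + A r$ ($W{\left(A,r \right)} = A r + \left(2 + A\right) = 2 + A + A r$)
$R{\left(I \right)} = 9 + \sqrt{5 + 5 I}$ ($R{\left(I \right)} = 9 + \sqrt{-2 + \left(2 + 5 + 5 I\right)} = 9 + \sqrt{-2 + \left(7 + 5 I\right)} = 9 + \sqrt{5 + 5 I}$)
$- 3 R{\left(2 \right)} + 5 = - 3 \left(9 + \sqrt{5 + 5 \cdot 2}\right) + 5 = - 3 \left(9 + \sqrt{5 + 10}\right) + 5 = - 3 \left(9 + \sqrt{15}\right) + 5 = \left(-27 - 3 \sqrt{15}\right) + 5 = -22 - 3 \sqrt{15}$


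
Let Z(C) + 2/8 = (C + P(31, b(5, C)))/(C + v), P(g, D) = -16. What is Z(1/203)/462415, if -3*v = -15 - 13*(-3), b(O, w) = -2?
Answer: 2273/600399636 ≈ 3.7858e-6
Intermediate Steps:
v = -8 (v = -(-15 - 13*(-3))/3 = -(-15 + 39)/3 = -⅓*24 = -8)
Z(C) = -¼ + (-16 + C)/(-8 + C) (Z(C) = -¼ + (C - 16)/(C - 8) = -¼ + (-16 + C)/(-8 + C))
Z(1/203)/462415 = ((-56 + 3/203)/(4*(-8 + 1/203)))/462415 = ((-56 + 3*(1/203))/(4*(-8 + 1/203)))*(1/462415) = ((-56 + 3/203)/(4*(-1623/203)))*(1/462415) = ((¼)*(-203/1623)*(-11365/203))*(1/462415) = (11365/6492)*(1/462415) = 2273/600399636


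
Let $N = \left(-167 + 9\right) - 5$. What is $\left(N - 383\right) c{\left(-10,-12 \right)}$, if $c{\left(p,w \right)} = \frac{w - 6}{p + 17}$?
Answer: $1404$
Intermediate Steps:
$c{\left(p,w \right)} = \frac{-6 + w}{17 + p}$
$N = -163$ ($N = -158 - 5 = -163$)
$\left(N - 383\right) c{\left(-10,-12 \right)} = \left(-163 - 383\right) \frac{-6 - 12}{17 - 10} = - 546 \cdot \frac{1}{7} \left(-18\right) = \left(-546\right) \left(- \frac{18}{7}\right) = 1404$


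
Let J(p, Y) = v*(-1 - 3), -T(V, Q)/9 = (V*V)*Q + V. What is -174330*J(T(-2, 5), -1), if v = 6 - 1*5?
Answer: 697320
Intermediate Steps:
v = 1 (v = 6 - 5 = 1)
T(V, Q) = -9*V - 9*Q*V² (T(V, Q) = -9*((V*V)*Q + V) = -9*(V²*Q + V) = -9*(Q*V² + V) = -9*(V + Q*V²) = -9*V - 9*Q*V²)
J(p, Y) = -4 (J(p, Y) = 1*(-1 - 3) = 1*(-4) = -4)
-174330*J(T(-2, 5), -1) = -174330*(-4) = -1*(-697320) = 697320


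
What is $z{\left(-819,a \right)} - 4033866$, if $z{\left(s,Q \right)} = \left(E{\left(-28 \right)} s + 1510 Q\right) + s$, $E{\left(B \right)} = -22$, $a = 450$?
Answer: $-3337167$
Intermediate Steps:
$z{\left(s,Q \right)} = - 21 s + 1510 Q$ ($z{\left(s,Q \right)} = \left(- 22 s + 1510 Q\right) + s = - 21 s + 1510 Q$)
$z{\left(-819,a \right)} - 4033866 = \left(\left(-21\right) \left(-819\right) + 1510 \cdot 450\right) - 4033866 = \left(17199 + 679500\right) - 4033866 = 696699 - 4033866 = -3337167$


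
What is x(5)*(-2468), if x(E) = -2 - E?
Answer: 17276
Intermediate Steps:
x(5)*(-2468) = (-2 - 1*5)*(-2468) = (-2 - 5)*(-2468) = -7*(-2468) = 17276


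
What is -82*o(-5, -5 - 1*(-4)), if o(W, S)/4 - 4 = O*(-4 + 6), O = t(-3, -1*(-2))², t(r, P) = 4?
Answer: -11808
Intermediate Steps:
O = 16 (O = 4² = 16)
o(W, S) = 144 (o(W, S) = 16 + 4*(16*(-4 + 6)) = 16 + 4*(16*2) = 16 + 4*32 = 16 + 128 = 144)
-82*o(-5, -5 - 1*(-4)) = -82*144 = -11808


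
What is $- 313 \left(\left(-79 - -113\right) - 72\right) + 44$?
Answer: $11938$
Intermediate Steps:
$- 313 \left(\left(-79 - -113\right) - 72\right) + 44 = - 313 \left(\left(-79 + 113\right) - 72\right) + 44 = - 313 \left(34 - 72\right) + 44 = \left(-313\right) \left(-38\right) + 44 = 11894 + 44 = 11938$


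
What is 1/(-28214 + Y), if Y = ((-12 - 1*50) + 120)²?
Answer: -1/24850 ≈ -4.0241e-5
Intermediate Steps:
Y = 3364 (Y = ((-12 - 50) + 120)² = (-62 + 120)² = 58² = 3364)
1/(-28214 + Y) = 1/(-28214 + 3364) = 1/(-24850) = -1/24850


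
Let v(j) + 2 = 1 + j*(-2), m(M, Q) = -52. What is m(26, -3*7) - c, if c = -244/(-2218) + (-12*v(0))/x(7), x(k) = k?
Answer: -417838/7763 ≈ -53.824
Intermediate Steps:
v(j) = -1 - 2*j (v(j) = -2 + (1 + j*(-2)) = -2 + (1 - 2*j) = -1 - 2*j)
c = 14162/7763 (c = -244/(-2218) - 12*(-1 - 2*0)/7 = -244*(-1/2218) - 12*(-1 + 0)*(⅐) = 122/1109 - 12*(-1)*(⅐) = 122/1109 + 12*(⅐) = 122/1109 + 12/7 = 14162/7763 ≈ 1.8243)
m(26, -3*7) - c = -52 - 1*14162/7763 = -52 - 14162/7763 = -417838/7763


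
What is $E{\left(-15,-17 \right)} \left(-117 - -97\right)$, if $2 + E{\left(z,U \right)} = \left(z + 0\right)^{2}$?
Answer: $-4460$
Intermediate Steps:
$E{\left(z,U \right)} = -2 + z^{2}$ ($E{\left(z,U \right)} = -2 + \left(z + 0\right)^{2} = -2 + z^{2}$)
$E{\left(-15,-17 \right)} \left(-117 - -97\right) = \left(-2 + \left(-15\right)^{2}\right) \left(-117 - -97\right) = \left(-2 + 225\right) \left(-117 + 97\right) = 223 \left(-20\right) = -4460$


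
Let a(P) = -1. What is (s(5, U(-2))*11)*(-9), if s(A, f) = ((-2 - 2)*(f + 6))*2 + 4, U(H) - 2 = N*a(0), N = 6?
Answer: 1188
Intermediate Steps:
U(H) = -4 (U(H) = 2 + 6*(-1) = 2 - 6 = -4)
s(A, f) = -44 - 8*f (s(A, f) = -4*(6 + f)*2 + 4 = (-24 - 4*f)*2 + 4 = (-48 - 8*f) + 4 = -44 - 8*f)
(s(5, U(-2))*11)*(-9) = ((-44 - 8*(-4))*11)*(-9) = ((-44 + 32)*11)*(-9) = -12*11*(-9) = -132*(-9) = 1188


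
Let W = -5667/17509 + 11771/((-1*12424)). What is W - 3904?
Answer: -849520714911/217531816 ≈ -3905.3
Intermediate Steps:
W = -276505247/217531816 (W = -5667*1/17509 + 11771/(-12424) = -5667/17509 + 11771*(-1/12424) = -5667/17509 - 11771/12424 = -276505247/217531816 ≈ -1.2711)
W - 3904 = -276505247/217531816 - 3904 = -849520714911/217531816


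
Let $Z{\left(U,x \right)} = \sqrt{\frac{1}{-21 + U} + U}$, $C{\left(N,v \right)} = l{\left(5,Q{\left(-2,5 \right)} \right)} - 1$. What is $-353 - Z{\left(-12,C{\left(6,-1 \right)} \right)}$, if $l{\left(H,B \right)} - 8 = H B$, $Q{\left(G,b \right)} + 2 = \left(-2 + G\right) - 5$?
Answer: $-353 - \frac{i \sqrt{13101}}{33} \approx -353.0 - 3.4685 i$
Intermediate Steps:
$Q{\left(G,b \right)} = -9 + G$ ($Q{\left(G,b \right)} = -2 + \left(\left(-2 + G\right) - 5\right) = -2 + \left(-7 + G\right) = -9 + G$)
$l{\left(H,B \right)} = 8 + B H$ ($l{\left(H,B \right)} = 8 + H B = 8 + B H$)
$C{\left(N,v \right)} = -48$ ($C{\left(N,v \right)} = \left(8 + \left(-9 - 2\right) 5\right) - 1 = \left(8 - 55\right) - 1 = -47 - 1 = -48$)
$Z{\left(U,x \right)} = \sqrt{U + \frac{1}{-21 + U}}$
$-353 - Z{\left(-12,C{\left(6,-1 \right)} \right)} = -353 - \sqrt{\frac{1 - 12 \left(-21 - 12\right)}{-21 - 12}} = -353 - \sqrt{\frac{1 - -396}{-33}} = -353 - \sqrt{- \frac{1 + 396}{33}} = -353 - \sqrt{\left(- \frac{1}{33}\right) 397} = -353 - \sqrt{- \frac{397}{33}} = -353 - \frac{i \sqrt{13101}}{33}$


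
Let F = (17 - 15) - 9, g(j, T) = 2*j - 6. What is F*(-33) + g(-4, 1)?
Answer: 217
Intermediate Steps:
g(j, T) = -6 + 2*j
F = -7 (F = 2 - 9 = -7)
F*(-33) + g(-4, 1) = -7*(-33) + (-6 + 2*(-4)) = 231 + (-6 - 8) = 231 - 14 = 217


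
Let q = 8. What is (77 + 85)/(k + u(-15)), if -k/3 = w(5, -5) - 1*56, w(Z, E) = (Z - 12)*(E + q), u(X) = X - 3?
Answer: 54/71 ≈ 0.76056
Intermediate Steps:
u(X) = -3 + X
w(Z, E) = (-12 + Z)*(8 + E) (w(Z, E) = (Z - 12)*(E + 8) = (-12 + Z)*(8 + E))
k = 231 (k = -3*((-96 - 12*(-5) + 8*5 - 5*5) - 1*56) = -3*((-96 + 60 + 40 - 25) - 56) = -3*(-21 - 56) = -3*(-77) = 231)
(77 + 85)/(k + u(-15)) = (77 + 85)/(231 + (-3 - 15)) = 162/(231 - 18) = 162/213 = 162*(1/213) = 54/71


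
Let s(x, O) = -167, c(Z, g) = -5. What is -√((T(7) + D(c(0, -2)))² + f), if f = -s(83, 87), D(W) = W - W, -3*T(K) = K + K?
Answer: -√1699/3 ≈ -13.740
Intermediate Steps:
T(K) = -2*K/3 (T(K) = -(K + K)/3 = -2*K/3)
D(W) = 0
f = 167 (f = -1*(-167) = 167)
-√((T(7) + D(c(0, -2)))² + f) = -√((-⅔*7 + 0)² + 167) = -√((-14/3 + 0)² + 167) = -√((-14/3)² + 167) = -√(196/9 + 167) = -√(1699/9) = -√1699/3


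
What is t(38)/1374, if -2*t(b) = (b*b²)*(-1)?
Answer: 13718/687 ≈ 19.968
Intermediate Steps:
t(b) = b³/2 (t(b) = -b*b²*(-1)/2 = -b³*(-1)/2 = -(-1)*b³/2 = b³/2)
t(38)/1374 = ((½)*38³)/1374 = ((½)*54872)*(1/1374) = 27436*(1/1374) = 13718/687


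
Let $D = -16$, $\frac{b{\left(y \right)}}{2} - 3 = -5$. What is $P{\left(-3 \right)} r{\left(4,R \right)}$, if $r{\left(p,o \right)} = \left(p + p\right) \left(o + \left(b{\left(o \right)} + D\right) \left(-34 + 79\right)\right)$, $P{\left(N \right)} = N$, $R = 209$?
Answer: $16584$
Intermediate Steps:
$b{\left(y \right)} = -4$ ($b{\left(y \right)} = 6 + 2 \left(-5\right) = 6 - 10 = -4$)
$r{\left(p,o \right)} = 2 p \left(-900 + o\right)$ ($r{\left(p,o \right)} = \left(p + p\right) \left(o + \left(-4 - 16\right) \left(-34 + 79\right)\right) = 2 p \left(o - 900\right) = 2 p \left(-900 + o\right)$)
$P{\left(-3 \right)} r{\left(4,R \right)} = - 3 \cdot 2 \cdot 4 \left(-900 + 209\right) = - 3 \cdot 2 \cdot 4 \left(-691\right) = \left(-3\right) \left(-5528\right) = 16584$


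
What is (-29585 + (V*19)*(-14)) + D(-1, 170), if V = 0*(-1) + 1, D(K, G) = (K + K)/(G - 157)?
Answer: -388065/13 ≈ -29851.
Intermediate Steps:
D(K, G) = 2*K/(-157 + G) (D(K, G) = (2*K)/(-157 + G) = 2*K/(-157 + G))
V = 1 (V = 0 + 1 = 1)
(-29585 + (V*19)*(-14)) + D(-1, 170) = (-29585 + (1*19)*(-14)) + 2*(-1)/(-157 + 170) = (-29585 + 19*(-14)) + 2*(-1)/13 = (-29585 - 266) + 2*(-1)*(1/13) = -29851 - 2/13 = -388065/13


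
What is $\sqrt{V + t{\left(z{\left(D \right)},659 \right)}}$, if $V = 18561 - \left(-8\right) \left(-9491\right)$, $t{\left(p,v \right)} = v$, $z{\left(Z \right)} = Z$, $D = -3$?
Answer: $2 i \sqrt{14177} \approx 238.13 i$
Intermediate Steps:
$V = -57367$ ($V = 18561 - 75928 = -57367$)
$\sqrt{V + t{\left(z{\left(D \right)},659 \right)}} = \sqrt{-57367 + 659} = \sqrt{-56708} = 2 i \sqrt{14177}$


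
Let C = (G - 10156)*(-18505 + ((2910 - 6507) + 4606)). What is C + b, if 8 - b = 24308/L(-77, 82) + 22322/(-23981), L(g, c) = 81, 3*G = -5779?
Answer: 410621129129966/1942461 ≈ 2.1139e+8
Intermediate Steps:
G = -5779/3 (G = (1/3)*(-5779) = -5779/3 ≈ -1926.3)
C = 211392504 (C = (-5779/3 - 10156)*(-18505 + ((2910 - 6507) + 4606)) = -36247*(-18505 + (-3597 + 4606))/3 = -36247*(-18505 + 1009)/3 = -36247/3*(-17496) = 211392504)
b = -565582378/1942461 (b = 8 - (24308/81 + 22322/(-23981)) = 8 - (24308*(1/81) + 22322*(-1/23981)) = 8 - (24308/81 - 22322/23981) = 8 - 1*581122066/1942461 = 8 - 581122066/1942461 = -565582378/1942461 ≈ -291.17)
C + b = 211392504 - 565582378/1942461 = 410621129129966/1942461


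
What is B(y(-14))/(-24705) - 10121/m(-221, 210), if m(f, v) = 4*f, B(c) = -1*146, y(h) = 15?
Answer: 250168369/21839220 ≈ 11.455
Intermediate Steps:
B(c) = -146
B(y(-14))/(-24705) - 10121/m(-221, 210) = -146/(-24705) - 10121/(4*(-221)) = -146*(-1/24705) - 10121/(-884) = 146/24705 - 10121*(-1/884) = 146/24705 + 10121/884 = 250168369/21839220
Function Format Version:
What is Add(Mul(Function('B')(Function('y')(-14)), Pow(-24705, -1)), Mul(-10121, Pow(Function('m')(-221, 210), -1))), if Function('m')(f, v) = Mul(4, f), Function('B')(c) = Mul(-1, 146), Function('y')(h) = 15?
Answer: Rational(250168369, 21839220) ≈ 11.455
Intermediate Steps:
Function('B')(c) = -146
Add(Mul(Function('B')(Function('y')(-14)), Pow(-24705, -1)), Mul(-10121, Pow(Function('m')(-221, 210), -1))) = Add(Mul(-146, Pow(-24705, -1)), Mul(-10121, Pow(Mul(4, -221), -1))) = Add(Mul(-146, Rational(-1, 24705)), Mul(-10121, Pow(-884, -1))) = Add(Rational(146, 24705), Mul(-10121, Rational(-1, 884))) = Add(Rational(146, 24705), Rational(10121, 884)) = Rational(250168369, 21839220)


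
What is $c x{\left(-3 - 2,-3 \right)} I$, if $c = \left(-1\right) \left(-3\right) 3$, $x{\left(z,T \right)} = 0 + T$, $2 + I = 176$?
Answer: $-4698$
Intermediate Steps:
$I = 174$ ($I = -2 + 176 = 174$)
$x{\left(z,T \right)} = T$
$c = 9$ ($c = 3 \cdot 3 = 9$)
$c x{\left(-3 - 2,-3 \right)} I = 9 \left(-3\right) 174 = \left(-27\right) 174 = -4698$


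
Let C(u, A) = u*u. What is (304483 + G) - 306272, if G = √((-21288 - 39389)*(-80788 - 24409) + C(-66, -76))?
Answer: -1789 + 5*√255321709 ≈ 78105.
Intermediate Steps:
C(u, A) = u²
G = 5*√255321709 (G = √((-21288 - 39389)*(-80788 - 24409) + (-66)²) = √(-60677*(-105197) + 4356) = √(6383038369 + 4356) = √6383042725 = 5*√255321709 ≈ 79894.)
(304483 + G) - 306272 = (304483 + 5*√255321709) - 306272 = -1789 + 5*√255321709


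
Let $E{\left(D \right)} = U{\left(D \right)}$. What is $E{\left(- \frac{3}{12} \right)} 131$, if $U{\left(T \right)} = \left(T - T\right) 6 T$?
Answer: $0$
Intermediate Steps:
$U{\left(T \right)} = 0$ ($U{\left(T \right)} = 0 \cdot 6 T = 0 T = 0$)
$E{\left(D \right)} = 0$
$E{\left(- \frac{3}{12} \right)} 131 = 0 \cdot 131 = 0$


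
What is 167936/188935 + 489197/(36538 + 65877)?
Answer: 21925120127/3869955605 ≈ 5.6655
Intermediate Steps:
167936/188935 + 489197/(36538 + 65877) = 167936*(1/188935) + 489197/102415 = 167936/188935 + 489197*(1/102415) = 167936/188935 + 489197/102415 = 21925120127/3869955605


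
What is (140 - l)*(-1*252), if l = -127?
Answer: -67284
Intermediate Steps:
(140 - l)*(-1*252) = (140 - 1*(-127))*(-1*252) = (140 + 127)*(-252) = 267*(-252) = -67284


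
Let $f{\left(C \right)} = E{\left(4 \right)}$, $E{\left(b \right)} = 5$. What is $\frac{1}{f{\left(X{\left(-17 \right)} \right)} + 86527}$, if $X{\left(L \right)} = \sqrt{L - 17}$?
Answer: $\frac{1}{86532} \approx 1.1556 \cdot 10^{-5}$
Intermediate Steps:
$X{\left(L \right)} = \sqrt{-17 + L}$
$f{\left(C \right)} = 5$
$\frac{1}{f{\left(X{\left(-17 \right)} \right)} + 86527} = \frac{1}{5 + 86527} = \frac{1}{86532}$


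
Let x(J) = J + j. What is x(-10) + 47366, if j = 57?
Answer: 47413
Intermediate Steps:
x(J) = 57 + J (x(J) = J + 57 = 57 + J)
x(-10) + 47366 = (57 - 10) + 47366 = 47 + 47366 = 47413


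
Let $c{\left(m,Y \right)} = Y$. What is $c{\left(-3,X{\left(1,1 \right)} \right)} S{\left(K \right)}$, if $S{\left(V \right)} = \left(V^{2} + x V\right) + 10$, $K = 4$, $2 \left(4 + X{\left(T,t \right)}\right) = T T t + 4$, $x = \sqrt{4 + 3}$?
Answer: $-39 - 6 \sqrt{7} \approx -54.875$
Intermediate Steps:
$x = \sqrt{7} \approx 2.6458$
$X{\left(T,t \right)} = -2 + \frac{t T^{2}}{2}$ ($X{\left(T,t \right)} = -4 + \frac{T T t + 4}{2} = -4 + \frac{T^{2} t + 4}{2} = -4 + \frac{t T^{2} + 4}{2} = -4 + \frac{4 + t T^{2}}{2} = -4 + \left(2 + \frac{t T^{2}}{2}\right) = -2 + \frac{t T^{2}}{2}$)
$S{\left(V \right)} = 10 + V^{2} + V \sqrt{7}$ ($S{\left(V \right)} = \left(V^{2} + \sqrt{7} V\right) + 10 = \left(V^{2} + V \sqrt{7}\right) + 10 = 10 + V^{2} + V \sqrt{7}$)
$c{\left(-3,X{\left(1,1 \right)} \right)} S{\left(K \right)} = \left(-2 + \frac{1}{2} \cdot 1 \cdot 1^{2}\right) \left(10 + 4^{2} + 4 \sqrt{7}\right) = \left(-2 + \frac{1}{2} \cdot 1 \cdot 1\right) \left(10 + 16 + 4 \sqrt{7}\right) = \left(-2 + \frac{1}{2}\right) \left(26 + 4 \sqrt{7}\right) = - \frac{3 \left(26 + 4 \sqrt{7}\right)}{2} = -39 - 6 \sqrt{7}$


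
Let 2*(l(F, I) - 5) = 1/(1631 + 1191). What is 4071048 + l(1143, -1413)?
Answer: 22977023133/5644 ≈ 4.0711e+6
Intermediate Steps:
l(F, I) = 28221/5644 (l(F, I) = 5 + 1/(2*(1631 + 1191)) = 5 + (½)/2822 = 5 + (½)*(1/2822) = 5 + 1/5644 = 28221/5644)
4071048 + l(1143, -1413) = 4071048 + 28221/5644 = 22977023133/5644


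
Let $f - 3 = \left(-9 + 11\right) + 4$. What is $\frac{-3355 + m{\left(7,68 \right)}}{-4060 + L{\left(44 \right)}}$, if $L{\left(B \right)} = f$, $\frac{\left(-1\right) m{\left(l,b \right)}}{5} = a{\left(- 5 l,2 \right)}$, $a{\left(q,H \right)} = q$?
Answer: $\frac{3180}{4051} \approx 0.78499$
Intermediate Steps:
$f = 9$ ($f = 3 + \left(\left(-9 + 11\right) + 4\right) = 3 + \left(2 + 4\right) = 3 + 6 = 9$)
$m{\left(l,b \right)} = 25 l$ ($m{\left(l,b \right)} = - 5 \left(- 5 l\right) = 25 l$)
$L{\left(B \right)} = 9$
$\frac{-3355 + m{\left(7,68 \right)}}{-4060 + L{\left(44 \right)}} = \frac{-3355 + 25 \cdot 7}{-4060 + 9} = \frac{-3355 + 175}{-4051} = \left(-3180\right) \left(- \frac{1}{4051}\right) = \frac{3180}{4051}$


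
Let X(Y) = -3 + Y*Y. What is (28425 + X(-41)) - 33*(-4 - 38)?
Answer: 31489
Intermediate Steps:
X(Y) = -3 + Y²
(28425 + X(-41)) - 33*(-4 - 38) = (28425 + (-3 + (-41)²)) - 33*(-4 - 38) = (28425 + (-3 + 1681)) - 33*(-42) = (28425 + 1678) + 1386 = 30103 + 1386 = 31489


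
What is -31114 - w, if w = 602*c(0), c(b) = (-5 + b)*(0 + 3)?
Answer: -22084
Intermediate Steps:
c(b) = -15 + 3*b (c(b) = (-5 + b)*3 = -15 + 3*b)
w = -9030 (w = 602*(-15 + 3*0) = 602*(-15 + 0) = 602*(-15) = -9030)
-31114 - w = -31114 - 1*(-9030) = -31114 + 9030 = -22084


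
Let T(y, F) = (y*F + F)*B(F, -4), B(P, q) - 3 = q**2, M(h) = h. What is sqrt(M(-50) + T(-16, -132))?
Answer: 17*sqrt(130) ≈ 193.83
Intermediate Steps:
B(P, q) = 3 + q**2
T(y, F) = 19*F + 19*F*y (T(y, F) = (y*F + F)*(3 + (-4)**2) = (F*y + F)*(3 + 16) = (F + F*y)*19 = 19*F + 19*F*y)
sqrt(M(-50) + T(-16, -132)) = sqrt(-50 + 19*(-132)*(1 - 16)) = sqrt(-50 + 19*(-132)*(-15)) = sqrt(-50 + 37620) = sqrt(37570) = 17*sqrt(130)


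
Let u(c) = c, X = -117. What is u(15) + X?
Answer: -102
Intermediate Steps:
u(15) + X = 15 - 117 = -102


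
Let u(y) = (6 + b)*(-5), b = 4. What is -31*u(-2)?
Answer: 1550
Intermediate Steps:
u(y) = -50 (u(y) = (6 + 4)*(-5) = 10*(-5) = -50)
-31*u(-2) = -31*(-50) = 1550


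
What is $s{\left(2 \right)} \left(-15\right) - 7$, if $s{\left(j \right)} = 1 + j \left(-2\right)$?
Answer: $38$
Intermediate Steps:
$s{\left(j \right)} = 1 - 2 j$
$s{\left(2 \right)} \left(-15\right) - 7 = \left(1 - 4\right) \left(-15\right) - 7 = \left(-3\right) \left(-15\right) - 7 = 45 - 7 = 38$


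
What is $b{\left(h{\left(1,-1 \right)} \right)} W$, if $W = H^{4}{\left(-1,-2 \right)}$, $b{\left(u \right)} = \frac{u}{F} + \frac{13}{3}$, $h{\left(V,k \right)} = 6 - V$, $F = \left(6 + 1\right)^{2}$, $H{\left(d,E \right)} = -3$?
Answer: $\frac{17604}{49} \approx 359.27$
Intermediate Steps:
$F = 49$ ($F = 7^{2} = 49$)
$b{\left(u \right)} = \frac{13}{3} + \frac{u}{49}$ ($b{\left(u \right)} = \frac{u}{49} + \frac{13}{3} = \frac{13}{3} + \frac{u}{49}$)
$W = 81$ ($W = \left(-3\right)^{4} = 81$)
$b{\left(h{\left(1,-1 \right)} \right)} W = \left(\frac{13}{3} + \frac{6 - 1}{49}\right) 81 = \left(\frac{13}{3} + \frac{1}{49} \cdot 5\right) 81 = \left(\frac{13}{3} + \frac{5}{49}\right) 81 = \frac{652}{147} \cdot 81 = \frac{17604}{49}$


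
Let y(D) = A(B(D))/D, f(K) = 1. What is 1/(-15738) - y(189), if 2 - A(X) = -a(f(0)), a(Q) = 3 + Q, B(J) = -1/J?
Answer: -10513/330498 ≈ -0.031810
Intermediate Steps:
A(X) = 6 (A(X) = 2 - (-1)*(3 + 1) = 2 - (-1)*4 = 2 - 1*(-4) = 2 + 4 = 6)
y(D) = 6/D
1/(-15738) - y(189) = 1/(-15738) - 6/189 = -1/15738 - 6/189 = -1/15738 - 1*2/63 = -1/15738 - 2/63 = -10513/330498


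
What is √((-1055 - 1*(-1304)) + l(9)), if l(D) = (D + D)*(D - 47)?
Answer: I*√435 ≈ 20.857*I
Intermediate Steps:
l(D) = 2*D*(-47 + D) (l(D) = (2*D)*(-47 + D) = 2*D*(-47 + D))
√((-1055 - 1*(-1304)) + l(9)) = √((-1055 - 1*(-1304)) + 2*9*(-47 + 9)) = √((-1055 + 1304) + 2*9*(-38)) = √(249 - 684) = √(-435) = I*√435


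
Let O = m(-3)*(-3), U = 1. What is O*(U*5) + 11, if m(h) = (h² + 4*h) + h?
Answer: 101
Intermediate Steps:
m(h) = h² + 5*h
O = 18 (O = -3*(5 - 3)*(-3) = -3*2*(-3) = -6*(-3) = 18)
O*(U*5) + 11 = 18*(1*5) + 11 = 18*5 + 11 = 90 + 11 = 101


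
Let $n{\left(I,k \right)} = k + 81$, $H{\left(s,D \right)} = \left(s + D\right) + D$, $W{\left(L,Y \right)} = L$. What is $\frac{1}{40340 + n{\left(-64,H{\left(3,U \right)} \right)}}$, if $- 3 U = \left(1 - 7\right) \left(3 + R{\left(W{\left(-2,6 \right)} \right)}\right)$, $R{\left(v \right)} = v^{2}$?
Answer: $\frac{1}{40452} \approx 2.4721 \cdot 10^{-5}$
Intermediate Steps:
$U = 14$ ($U = - \frac{\left(1 - 7\right) \left(3 + \left(-2\right)^{2}\right)}{3} = - \frac{\left(-6\right) \left(3 + 4\right)}{3} = - \frac{\left(-6\right) 7}{3} = \left(- \frac{1}{3}\right) \left(-42\right) = 14$)
$H{\left(s,D \right)} = s + 2 D$ ($H{\left(s,D \right)} = \left(D + s\right) + D = s + 2 D$)
$n{\left(I,k \right)} = 81 + k$
$\frac{1}{40340 + n{\left(-64,H{\left(3,U \right)} \right)}} = \frac{1}{40340 + \left(81 + \left(3 + 2 \cdot 14\right)\right)} = \frac{1}{40340 + \left(81 + \left(3 + 28\right)\right)} = \frac{1}{40340 + \left(81 + 31\right)} = \frac{1}{40340 + 112} = \frac{1}{40452}$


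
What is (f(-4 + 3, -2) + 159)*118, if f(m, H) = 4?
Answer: 19234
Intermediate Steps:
(f(-4 + 3, -2) + 159)*118 = (4 + 159)*118 = 163*118 = 19234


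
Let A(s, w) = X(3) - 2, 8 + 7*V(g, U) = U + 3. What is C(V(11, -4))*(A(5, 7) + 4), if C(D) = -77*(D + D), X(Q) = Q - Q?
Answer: 396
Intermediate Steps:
V(g, U) = -5/7 + U/7 (V(g, U) = -8/7 + (U + 3)/7 = -8/7 + (3 + U)/7 = -8/7 + (3/7 + U/7) = -5/7 + U/7)
X(Q) = 0
C(D) = -154*D
A(s, w) = -2 (A(s, w) = 0 - 2 = -2)
C(V(11, -4))*(A(5, 7) + 4) = (-154*(-5/7 + (1/7)*(-4)))*(-2 + 4) = -154*(-5/7 - 4/7)*2 = -154*(-9/7)*2 = 198*2 = 396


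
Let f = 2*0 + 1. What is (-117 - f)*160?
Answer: -18880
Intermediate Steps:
f = 1 (f = 0 + 1 = 1)
(-117 - f)*160 = (-117 - 1*1)*160 = (-117 - 1)*160 = -118*160 = -18880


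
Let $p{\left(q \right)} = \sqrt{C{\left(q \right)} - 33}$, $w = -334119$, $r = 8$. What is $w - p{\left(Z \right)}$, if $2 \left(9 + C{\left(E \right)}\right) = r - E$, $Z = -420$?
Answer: $-334119 - 2 \sqrt{43} \approx -3.3413 \cdot 10^{5}$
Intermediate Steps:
$C{\left(E \right)} = -5 - \frac{E}{2}$ ($C{\left(E \right)} = -9 + \frac{8 - E}{2} = -9 - \left(-4 + \frac{E}{2}\right) = -5 - \frac{E}{2}$)
$p{\left(q \right)} = \sqrt{-38 - \frac{q}{2}}$ ($p{\left(q \right)} = \sqrt{\left(-5 - \frac{q}{2}\right) - 33} = \sqrt{-38 - \frac{q}{2}}$)
$w - p{\left(Z \right)} = -334119 - \frac{\sqrt{-152 - -840}}{2} = -334119 - \frac{\sqrt{-152 + 840}}{2} = -334119 - \frac{\sqrt{688}}{2} = -334119 - \frac{4 \sqrt{43}}{2} = -334119 - 2 \sqrt{43}$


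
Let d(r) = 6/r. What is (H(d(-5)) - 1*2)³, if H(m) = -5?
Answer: -343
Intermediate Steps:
(H(d(-5)) - 1*2)³ = (-5 - 1*2)³ = (-5 - 2)³ = (-7)³ = -343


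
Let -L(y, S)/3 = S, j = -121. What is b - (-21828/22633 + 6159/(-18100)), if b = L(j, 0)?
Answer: 534483447/409657300 ≈ 1.3047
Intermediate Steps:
L(y, S) = -3*S
b = 0 (b = -3*0 = 0)
b - (-21828/22633 + 6159/(-18100)) = 0 - (-21828/22633 + 6159/(-18100)) = 0 - (-21828*1/22633 + 6159*(-1/18100)) = 0 - (-21828/22633 - 6159/18100) = 0 - 1*(-534483447/409657300) = 0 + 534483447/409657300 = 534483447/409657300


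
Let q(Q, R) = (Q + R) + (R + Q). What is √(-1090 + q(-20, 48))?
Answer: I*√1034 ≈ 32.156*I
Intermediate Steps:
q(Q, R) = 2*Q + 2*R (q(Q, R) = (Q + R) + (Q + R) = 2*Q + 2*R)
√(-1090 + q(-20, 48)) = √(-1090 + (2*(-20) + 2*48)) = √(-1090 + (-40 + 96)) = √(-1090 + 56) = √(-1034) = I*√1034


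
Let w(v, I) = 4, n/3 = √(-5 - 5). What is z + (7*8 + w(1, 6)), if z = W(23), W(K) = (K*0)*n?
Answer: 60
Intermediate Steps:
n = 3*I*√10 (n = 3*√(-5 - 5) = 3*√(-10) = 3*(I*√10) = 3*I*√10 ≈ 9.4868*I)
W(K) = 0 (W(K) = (K*0)*(3*I*√10) = 0*(3*I*√10) = 0)
z = 0
z + (7*8 + w(1, 6)) = 0 + (7*8 + 4) = 0 + (56 + 4) = 0 + 60 = 60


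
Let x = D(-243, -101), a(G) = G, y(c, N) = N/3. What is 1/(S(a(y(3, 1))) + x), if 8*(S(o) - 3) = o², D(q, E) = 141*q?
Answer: -72/2466719 ≈ -2.9189e-5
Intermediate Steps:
y(c, N) = N/3 (y(c, N) = N*(⅓) = N/3)
x = -34263 (x = 141*(-243) = -34263)
S(o) = 3 + o²/8
1/(S(a(y(3, 1))) + x) = 1/((3 + ((⅓)*1)²/8) - 34263) = 1/((3 + (⅓)²/8) - 34263) = 1/((3 + (⅛)*(⅑)) - 34263) = 1/((3 + 1/72) - 34263) = 1/(217/72 - 34263) = 1/(-2466719/72) = -72/2466719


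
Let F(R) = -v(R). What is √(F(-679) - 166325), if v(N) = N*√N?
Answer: √(-166325 + 679*I*√679) ≈ 21.661 + 408.4*I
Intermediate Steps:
v(N) = N^(3/2)
F(R) = -R^(3/2)
√(F(-679) - 166325) = √(-(-679)^(3/2) - 166325) = √(-(-679)*I*√679 - 166325) = √(679*I*√679 - 166325) = √(-166325 + 679*I*√679)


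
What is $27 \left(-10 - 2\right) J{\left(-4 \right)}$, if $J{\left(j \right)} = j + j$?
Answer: $2592$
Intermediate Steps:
$J{\left(j \right)} = 2 j$
$27 \left(-10 - 2\right) J{\left(-4 \right)} = 27 \left(-10 - 2\right) 2 \left(-4\right) = 27 \left(-12\right) \left(-8\right) = \left(-324\right) \left(-8\right) = 2592$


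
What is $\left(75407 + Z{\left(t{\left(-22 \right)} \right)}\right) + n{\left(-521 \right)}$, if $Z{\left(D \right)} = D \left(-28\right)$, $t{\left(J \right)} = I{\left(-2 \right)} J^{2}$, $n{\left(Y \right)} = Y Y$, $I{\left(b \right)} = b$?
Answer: $373952$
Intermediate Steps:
$n{\left(Y \right)} = Y^{2}$
$t{\left(J \right)} = - 2 J^{2}$
$Z{\left(D \right)} = - 28 D$
$\left(75407 + Z{\left(t{\left(-22 \right)} \right)}\right) + n{\left(-521 \right)} = \left(75407 - 28 \left(- 2 \left(-22\right)^{2}\right)\right) + \left(-521\right)^{2} = \left(75407 - 28 \left(\left(-2\right) 484\right)\right) + 271441 = \left(75407 - -27104\right) + 271441 = \left(75407 + 27104\right) + 271441 = 102511 + 271441 = 373952$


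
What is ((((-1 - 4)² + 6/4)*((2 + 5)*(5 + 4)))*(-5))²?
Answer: 278723025/4 ≈ 6.9681e+7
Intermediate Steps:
((((-1 - 4)² + 6/4)*((2 + 5)*(5 + 4)))*(-5))² = ((((-5)² + 6*(¼))*(7*9))*(-5))² = (((25 + 3/2)*63)*(-5))² = (((53/2)*63)*(-5))² = ((3339/2)*(-5))² = (-16695/2)² = 278723025/4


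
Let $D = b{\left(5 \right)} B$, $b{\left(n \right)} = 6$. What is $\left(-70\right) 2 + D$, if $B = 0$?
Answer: $-140$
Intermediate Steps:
$D = 0$ ($D = 6 \cdot 0 = 0$)
$\left(-70\right) 2 + D = \left(-70\right) 2 + 0 = -140 + 0 = -140$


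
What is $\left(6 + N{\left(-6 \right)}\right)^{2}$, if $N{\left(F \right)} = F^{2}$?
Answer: $1764$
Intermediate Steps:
$\left(6 + N{\left(-6 \right)}\right)^{2} = \left(6 + \left(-6\right)^{2}\right)^{2} = \left(6 + 36\right)^{2} = 42^{2} = 1764$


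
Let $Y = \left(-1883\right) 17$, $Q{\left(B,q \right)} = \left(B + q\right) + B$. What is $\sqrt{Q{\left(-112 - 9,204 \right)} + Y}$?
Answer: $3 i \sqrt{3561} \approx 179.02 i$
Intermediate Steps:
$Q{\left(B,q \right)} = q + 2 B$
$Y = -32011$
$\sqrt{Q{\left(-112 - 9,204 \right)} + Y} = \sqrt{\left(204 + 2 \left(-112 - 9\right)\right) - 32011} = \sqrt{\left(204 + 2 \left(-121\right)\right) - 32011} = \sqrt{\left(204 - 242\right) - 32011} = \sqrt{-38 - 32011} = \sqrt{-32049} = 3 i \sqrt{3561}$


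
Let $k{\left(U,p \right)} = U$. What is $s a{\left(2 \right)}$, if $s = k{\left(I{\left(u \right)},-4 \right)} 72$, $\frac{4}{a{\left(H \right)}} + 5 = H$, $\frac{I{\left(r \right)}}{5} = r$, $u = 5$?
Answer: $-2400$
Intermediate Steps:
$I{\left(r \right)} = 5 r$
$a{\left(H \right)} = \frac{4}{-5 + H}$
$s = 1800$ ($s = 5 \cdot 5 \cdot 72 = 25 \cdot 72 = 1800$)
$s a{\left(2 \right)} = 1800 \frac{4}{-5 + 2} = 1800 \frac{4}{-3} = 1800 \cdot 4 \left(- \frac{1}{3}\right) = 1800 \left(- \frac{4}{3}\right) = -2400$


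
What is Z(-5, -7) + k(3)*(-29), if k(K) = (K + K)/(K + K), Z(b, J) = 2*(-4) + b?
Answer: -42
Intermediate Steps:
Z(b, J) = -8 + b
k(K) = 1 (k(K) = (2*K)/((2*K)) = (2*K)*(1/(2*K)) = 1)
Z(-5, -7) + k(3)*(-29) = (-8 - 5) + 1*(-29) = -13 - 29 = -42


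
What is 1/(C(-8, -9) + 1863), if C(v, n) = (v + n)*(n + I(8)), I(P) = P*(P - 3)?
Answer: 1/1336 ≈ 0.00074850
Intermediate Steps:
I(P) = P*(-3 + P)
C(v, n) = (40 + n)*(n + v) (C(v, n) = (v + n)*(n + 8*(-3 + 8)) = (n + v)*(n + 8*5) = (n + v)*(n + 40) = (n + v)*(40 + n) = (40 + n)*(n + v))
1/(C(-8, -9) + 1863) = 1/(((-9)² + 40*(-9) + 40*(-8) - 9*(-8)) + 1863) = 1/((81 - 360 - 320 + 72) + 1863) = 1/(-527 + 1863) = 1/1336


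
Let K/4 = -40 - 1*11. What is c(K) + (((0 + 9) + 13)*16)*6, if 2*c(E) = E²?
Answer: 22920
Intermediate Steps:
K = -204 (K = 4*(-40 - 1*11) = 4*(-40 - 11) = 4*(-51) = -204)
c(E) = E²/2
c(K) + (((0 + 9) + 13)*16)*6 = (½)*(-204)² + (((0 + 9) + 13)*16)*6 = (½)*41616 + ((9 + 13)*16)*6 = 20808 + (22*16)*6 = 20808 + 352*6 = 20808 + 2112 = 22920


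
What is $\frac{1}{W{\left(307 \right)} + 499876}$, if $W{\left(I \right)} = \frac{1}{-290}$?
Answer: $\frac{290}{144964039} \approx 2.0005 \cdot 10^{-6}$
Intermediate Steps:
$W{\left(I \right)} = - \frac{1}{290}$
$\frac{1}{W{\left(307 \right)} + 499876} = \frac{1}{- \frac{1}{290} + 499876} = \frac{1}{\frac{144964039}{290}} = \frac{290}{144964039}$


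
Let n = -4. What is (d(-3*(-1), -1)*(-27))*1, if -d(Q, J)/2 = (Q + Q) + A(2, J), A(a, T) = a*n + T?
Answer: -162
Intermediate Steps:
A(a, T) = T - 4*a (A(a, T) = a*(-4) + T = -4*a + T = T - 4*a)
d(Q, J) = 16 - 4*Q - 2*J (d(Q, J) = -2*((Q + Q) + (J - 4*2)) = -2*(2*Q + (J - 8)) = -2*(2*Q + (-8 + J)) = -2*(-8 + J + 2*Q) = 16 - 4*Q - 2*J)
(d(-3*(-1), -1)*(-27))*1 = ((16 - (-12)*(-1) - 2*(-1))*(-27))*1 = ((16 - 4*3 + 2)*(-27))*1 = ((16 - 12 + 2)*(-27))*1 = (6*(-27))*1 = -162*1 = -162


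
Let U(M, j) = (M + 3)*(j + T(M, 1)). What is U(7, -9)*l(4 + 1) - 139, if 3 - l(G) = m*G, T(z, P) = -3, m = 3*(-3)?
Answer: -5899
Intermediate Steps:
m = -9
U(M, j) = (-3 + j)*(3 + M) (U(M, j) = (M + 3)*(j - 3) = (3 + M)*(-3 + j) = (-3 + j)*(3 + M))
l(G) = 3 + 9*G (l(G) = 3 - (-9)*G = 3 + 9*G)
U(7, -9)*l(4 + 1) - 139 = (-9 - 3*7 + 3*(-9) + 7*(-9))*(3 + 9*(4 + 1)) - 139 = (-9 - 21 - 27 - 63)*(3 + 9*5) - 139 = -120*(3 + 45) - 139 = -120*48 - 139 = -5760 - 139 = -5899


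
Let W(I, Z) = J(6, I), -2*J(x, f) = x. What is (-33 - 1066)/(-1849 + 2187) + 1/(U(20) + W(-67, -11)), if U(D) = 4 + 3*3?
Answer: -2663/845 ≈ -3.1515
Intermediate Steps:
J(x, f) = -x/2
W(I, Z) = -3 (W(I, Z) = -½*6 = -3)
U(D) = 13 (U(D) = 4 + 9 = 13)
(-33 - 1066)/(-1849 + 2187) + 1/(U(20) + W(-67, -11)) = (-33 - 1066)/(-1849 + 2187) + 1/(13 - 3) = -1099/338 + 1/10 = -1099*1/338 + ⅒ = -1099/338 + ⅒ = -2663/845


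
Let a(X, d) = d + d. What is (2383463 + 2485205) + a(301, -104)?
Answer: 4868460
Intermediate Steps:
a(X, d) = 2*d
(2383463 + 2485205) + a(301, -104) = (2383463 + 2485205) + 2*(-104) = 4868668 - 208 = 4868460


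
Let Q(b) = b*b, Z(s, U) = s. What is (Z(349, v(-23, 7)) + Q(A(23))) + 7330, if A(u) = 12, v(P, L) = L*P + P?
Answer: 7823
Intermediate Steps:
v(P, L) = P + L*P
Q(b) = b²
(Z(349, v(-23, 7)) + Q(A(23))) + 7330 = (349 + 12²) + 7330 = (349 + 144) + 7330 = 493 + 7330 = 7823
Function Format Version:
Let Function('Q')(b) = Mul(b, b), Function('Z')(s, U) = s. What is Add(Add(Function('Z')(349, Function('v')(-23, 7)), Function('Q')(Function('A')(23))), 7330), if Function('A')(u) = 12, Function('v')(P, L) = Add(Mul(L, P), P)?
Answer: 7823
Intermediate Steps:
Function('v')(P, L) = Add(P, Mul(L, P))
Function('Q')(b) = Pow(b, 2)
Add(Add(Function('Z')(349, Function('v')(-23, 7)), Function('Q')(Function('A')(23))), 7330) = Add(Add(349, Pow(12, 2)), 7330) = Add(Add(349, 144), 7330) = Add(493, 7330) = 7823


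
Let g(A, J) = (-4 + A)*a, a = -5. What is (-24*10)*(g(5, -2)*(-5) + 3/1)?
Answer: -6720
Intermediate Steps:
g(A, J) = 20 - 5*A (g(A, J) = (-4 + A)*(-5) = 20 - 5*A)
(-24*10)*(g(5, -2)*(-5) + 3/1) = (-24*10)*((20 - 5*5)*(-5) + 3/1) = -240*((20 - 25)*(-5) + 3*1) = -240*(-5*(-5) + 3) = -240*(25 + 3) = -240*28 = -6720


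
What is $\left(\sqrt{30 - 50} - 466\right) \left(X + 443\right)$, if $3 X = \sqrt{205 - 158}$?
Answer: $- \frac{2 \left(233 - i \sqrt{5}\right) \left(1329 + \sqrt{47}\right)}{3} \approx -2.075 \cdot 10^{5} + 1991.4 i$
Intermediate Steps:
$X = \frac{\sqrt{47}}{3}$ ($X = \frac{\sqrt{205 - 158}}{3} = \frac{\sqrt{47}}{3} \approx 2.2852$)
$\left(\sqrt{30 - 50} - 466\right) \left(X + 443\right) = \left(\sqrt{30 - 50} - 466\right) \left(\frac{\sqrt{47}}{3} + 443\right) = \left(\sqrt{-20} - 466\right) \left(443 + \frac{\sqrt{47}}{3}\right) = \left(2 i \sqrt{5} - 466\right) \left(443 + \frac{\sqrt{47}}{3}\right) = \left(-466 + 2 i \sqrt{5}\right) \left(443 + \frac{\sqrt{47}}{3}\right)$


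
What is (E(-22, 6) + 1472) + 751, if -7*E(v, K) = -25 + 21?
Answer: 15565/7 ≈ 2223.6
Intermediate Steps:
E(v, K) = 4/7 (E(v, K) = -(-25 + 21)/7 = -⅐*(-4) = 4/7)
(E(-22, 6) + 1472) + 751 = (4/7 + 1472) + 751 = 10308/7 + 751 = 15565/7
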